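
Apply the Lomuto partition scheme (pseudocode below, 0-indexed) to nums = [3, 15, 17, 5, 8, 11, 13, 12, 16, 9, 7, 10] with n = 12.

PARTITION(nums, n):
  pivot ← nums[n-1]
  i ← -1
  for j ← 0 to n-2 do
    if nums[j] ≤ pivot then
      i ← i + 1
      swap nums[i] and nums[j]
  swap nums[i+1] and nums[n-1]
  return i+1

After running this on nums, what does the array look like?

[3, 5, 8, 9, 7, 10, 13, 12, 16, 15, 17, 11]

pivot = nums[11] = 10; i = -1
j=0: nums[0]=3 ≤ 10 → i=0, swap nums[0],nums[0] (no change) → [3, 15, 17, 5, 8, 11, 13, 12, 16, 9, 7, 10]
j=1: nums[1]=15 > 10 → no swap
j=2: nums[2]=17 > 10 → no swap
j=3: nums[3]=5 ≤ 10 → i=1, swap nums[1],nums[3] → [3, 5, 17, 15, 8, 11, 13, 12, 16, 9, 7, 10]
j=4: nums[4]=8 ≤ 10 → i=2, swap nums[2],nums[4] → [3, 5, 8, 15, 17, 11, 13, 12, 16, 9, 7, 10]
j=5: nums[5]=11 > 10 → no swap
j=6: nums[6]=13 > 10 → no swap
j=7: nums[7]=12 > 10 → no swap
j=8: nums[8]=16 > 10 → no swap
j=9: nums[9]=9 ≤ 10 → i=3, swap nums[3],nums[9] → [3, 5, 8, 9, 17, 11, 13, 12, 16, 15, 7, 10]
j=10: nums[10]=7 ≤ 10 → i=4, swap nums[4],nums[10] → [3, 5, 8, 9, 7, 11, 13, 12, 16, 15, 17, 10]
final swap nums[5],nums[11] → [3, 5, 8, 9, 7, 10, 13, 12, 16, 15, 17, 11]; return 5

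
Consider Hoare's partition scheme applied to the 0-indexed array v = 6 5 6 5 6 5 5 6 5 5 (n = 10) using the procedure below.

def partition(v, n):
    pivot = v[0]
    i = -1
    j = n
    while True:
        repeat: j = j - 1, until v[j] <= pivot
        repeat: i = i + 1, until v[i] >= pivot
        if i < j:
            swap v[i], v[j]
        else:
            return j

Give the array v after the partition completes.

5 5 5 5 6 5 5 6 6 6

pivot = v[0] = 6; i = -1, j = 10
j→9 (v[9]=5≤6), i→0 (v[0]=6≥6); i<j, swap → 5 5 6 5 6 5 5 6 5 6
j→8 (v[8]=5≤6), i→2 (v[2]=6≥6); i<j, swap → 5 5 5 5 6 5 5 6 6 6
j→7 (v[7]=6≤6), i→4 (v[4]=6≥6); i<j, swap → 5 5 5 5 6 5 5 6 6 6
j→6, i→7; i≥j, return j=6. v = 5 5 5 5 6 5 5 6 6 6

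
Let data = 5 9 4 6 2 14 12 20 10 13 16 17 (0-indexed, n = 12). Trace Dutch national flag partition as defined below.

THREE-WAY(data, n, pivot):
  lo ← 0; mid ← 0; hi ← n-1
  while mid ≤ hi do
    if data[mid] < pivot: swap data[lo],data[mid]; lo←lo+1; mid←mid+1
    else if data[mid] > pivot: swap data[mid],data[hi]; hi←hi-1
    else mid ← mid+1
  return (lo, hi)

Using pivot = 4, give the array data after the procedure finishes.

2 4 6 9 14 12 20 10 13 16 17 5

lo=0 mid=0 hi=11
5>4: swap(0,11), hi=10 ⇒ 17 9 4 6 2 14 12 20 10 13 16 5
17>4: swap(0,10), hi=9 ⇒ 16 9 4 6 2 14 12 20 10 13 17 5
16>4: swap(0,9), hi=8 ⇒ 13 9 4 6 2 14 12 20 10 16 17 5
13>4: swap(0,8), hi=7 ⇒ 10 9 4 6 2 14 12 20 13 16 17 5
10>4: swap(0,7), hi=6 ⇒ 20 9 4 6 2 14 12 10 13 16 17 5
20>4: swap(0,6), hi=5 ⇒ 12 9 4 6 2 14 20 10 13 16 17 5
12>4: swap(0,5), hi=4 ⇒ 14 9 4 6 2 12 20 10 13 16 17 5
14>4: swap(0,4), hi=3 ⇒ 2 9 4 6 14 12 20 10 13 16 17 5
2<4: swap(0,0), lo=1 mid=1 ⇒ 2 9 4 6 14 12 20 10 13 16 17 5
9>4: swap(1,3), hi=2 ⇒ 2 6 4 9 14 12 20 10 13 16 17 5
6>4: swap(1,2), hi=1 ⇒ 2 4 6 9 14 12 20 10 13 16 17 5
4=4: mid=2
done. lo=1 hi=1; data=2 4 6 9 14 12 20 10 13 16 17 5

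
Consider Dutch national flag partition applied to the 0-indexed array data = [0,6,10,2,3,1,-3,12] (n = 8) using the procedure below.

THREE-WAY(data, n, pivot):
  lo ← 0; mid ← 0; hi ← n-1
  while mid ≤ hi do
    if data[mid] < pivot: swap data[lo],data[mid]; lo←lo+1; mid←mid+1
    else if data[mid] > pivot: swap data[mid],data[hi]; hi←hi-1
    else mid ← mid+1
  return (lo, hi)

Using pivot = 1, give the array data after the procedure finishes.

lo=0 mid=0 hi=7
0<1: swap(0,0), lo=1 mid=1 ⇒ [0,6,10,2,3,1,-3,12]
6>1: swap(1,7), hi=6 ⇒ [0,12,10,2,3,1,-3,6]
12>1: swap(1,6), hi=5 ⇒ [0,-3,10,2,3,1,12,6]
-3<1: swap(1,1), lo=2 mid=2 ⇒ [0,-3,10,2,3,1,12,6]
10>1: swap(2,5), hi=4 ⇒ [0,-3,1,2,3,10,12,6]
1=1: mid=3
2>1: swap(3,4), hi=3 ⇒ [0,-3,1,3,2,10,12,6]
3>1: swap(3,3), hi=2 ⇒ [0,-3,1,3,2,10,12,6]
done. lo=2 hi=2; data=[0,-3,1,3,2,10,12,6]

[0,-3,1,3,2,10,12,6]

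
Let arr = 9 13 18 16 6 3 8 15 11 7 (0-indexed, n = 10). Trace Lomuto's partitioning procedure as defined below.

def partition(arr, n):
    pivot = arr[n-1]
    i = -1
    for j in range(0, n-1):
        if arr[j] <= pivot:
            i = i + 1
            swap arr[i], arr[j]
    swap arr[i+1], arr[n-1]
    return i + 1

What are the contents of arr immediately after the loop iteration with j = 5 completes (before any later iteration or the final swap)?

6 3 18 16 9 13 8 15 11 7

pivot = arr[9] = 7; i = -1
j=0: arr[0]=9 > 7 → no swap
j=1: arr[1]=13 > 7 → no swap
j=2: arr[2]=18 > 7 → no swap
j=3: arr[3]=16 > 7 → no swap
j=4: arr[4]=6 ≤ 7 → i=0, swap arr[0],arr[4] → 6 13 18 16 9 3 8 15 11 7
j=5: arr[5]=3 ≤ 7 → i=1, swap arr[1],arr[5] → 6 3 18 16 9 13 8 15 11 7
(after j=5) arr = 6 3 18 16 9 13 8 15 11 7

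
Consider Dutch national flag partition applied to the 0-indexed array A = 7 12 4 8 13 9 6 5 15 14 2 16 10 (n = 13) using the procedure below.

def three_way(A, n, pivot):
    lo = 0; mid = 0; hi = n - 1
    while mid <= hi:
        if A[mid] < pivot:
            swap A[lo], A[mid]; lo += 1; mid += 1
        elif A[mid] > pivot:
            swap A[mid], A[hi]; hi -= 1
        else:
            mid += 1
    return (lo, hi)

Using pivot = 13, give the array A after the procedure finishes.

7 12 4 8 9 6 5 10 2 13 16 14 15

lo=0 mid=0 hi=12
7<13: swap(0,0), lo=1 mid=1 ⇒ 7 12 4 8 13 9 6 5 15 14 2 16 10
12<13: swap(1,1), lo=2 mid=2 ⇒ 7 12 4 8 13 9 6 5 15 14 2 16 10
4<13: swap(2,2), lo=3 mid=3 ⇒ 7 12 4 8 13 9 6 5 15 14 2 16 10
8<13: swap(3,3), lo=4 mid=4 ⇒ 7 12 4 8 13 9 6 5 15 14 2 16 10
13=13: mid=5
9<13: swap(4,5), lo=5 mid=6 ⇒ 7 12 4 8 9 13 6 5 15 14 2 16 10
6<13: swap(5,6), lo=6 mid=7 ⇒ 7 12 4 8 9 6 13 5 15 14 2 16 10
5<13: swap(6,7), lo=7 mid=8 ⇒ 7 12 4 8 9 6 5 13 15 14 2 16 10
15>13: swap(8,12), hi=11 ⇒ 7 12 4 8 9 6 5 13 10 14 2 16 15
10<13: swap(7,8), lo=8 mid=9 ⇒ 7 12 4 8 9 6 5 10 13 14 2 16 15
14>13: swap(9,11), hi=10 ⇒ 7 12 4 8 9 6 5 10 13 16 2 14 15
16>13: swap(9,10), hi=9 ⇒ 7 12 4 8 9 6 5 10 13 2 16 14 15
2<13: swap(8,9), lo=9 mid=10 ⇒ 7 12 4 8 9 6 5 10 2 13 16 14 15
done. lo=9 hi=9; A=7 12 4 8 9 6 5 10 2 13 16 14 15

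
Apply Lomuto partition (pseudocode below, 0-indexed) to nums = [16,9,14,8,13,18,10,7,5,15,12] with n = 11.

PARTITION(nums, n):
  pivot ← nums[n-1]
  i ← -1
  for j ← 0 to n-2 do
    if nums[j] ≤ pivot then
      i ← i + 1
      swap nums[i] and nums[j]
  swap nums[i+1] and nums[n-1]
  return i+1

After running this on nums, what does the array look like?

[9,8,10,7,5,12,14,16,13,15,18]

pivot = nums[10] = 12; i = -1
j=0: nums[0]=16 > 12 → no swap
j=1: nums[1]=9 ≤ 12 → i=0, swap nums[0],nums[1] → [9,16,14,8,13,18,10,7,5,15,12]
j=2: nums[2]=14 > 12 → no swap
j=3: nums[3]=8 ≤ 12 → i=1, swap nums[1],nums[3] → [9,8,14,16,13,18,10,7,5,15,12]
j=4: nums[4]=13 > 12 → no swap
j=5: nums[5]=18 > 12 → no swap
j=6: nums[6]=10 ≤ 12 → i=2, swap nums[2],nums[6] → [9,8,10,16,13,18,14,7,5,15,12]
j=7: nums[7]=7 ≤ 12 → i=3, swap nums[3],nums[7] → [9,8,10,7,13,18,14,16,5,15,12]
j=8: nums[8]=5 ≤ 12 → i=4, swap nums[4],nums[8] → [9,8,10,7,5,18,14,16,13,15,12]
j=9: nums[9]=15 > 12 → no swap
final swap nums[5],nums[10] → [9,8,10,7,5,12,14,16,13,15,18]; return 5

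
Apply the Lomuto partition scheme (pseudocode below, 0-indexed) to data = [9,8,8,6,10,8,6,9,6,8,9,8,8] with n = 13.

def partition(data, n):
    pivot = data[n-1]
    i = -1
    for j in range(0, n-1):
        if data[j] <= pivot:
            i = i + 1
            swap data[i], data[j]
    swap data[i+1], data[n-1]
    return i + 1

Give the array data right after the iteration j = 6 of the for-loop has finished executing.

[8,8,6,8,6,9,10,9,6,8,9,8,8]

pivot = data[12] = 8; i = -1
j=0: data[0]=9 > 8 → no swap
j=1: data[1]=8 ≤ 8 → i=0, swap data[0],data[1] → [8,9,8,6,10,8,6,9,6,8,9,8,8]
j=2: data[2]=8 ≤ 8 → i=1, swap data[1],data[2] → [8,8,9,6,10,8,6,9,6,8,9,8,8]
j=3: data[3]=6 ≤ 8 → i=2, swap data[2],data[3] → [8,8,6,9,10,8,6,9,6,8,9,8,8]
j=4: data[4]=10 > 8 → no swap
j=5: data[5]=8 ≤ 8 → i=3, swap data[3],data[5] → [8,8,6,8,10,9,6,9,6,8,9,8,8]
j=6: data[6]=6 ≤ 8 → i=4, swap data[4],data[6] → [8,8,6,8,6,9,10,9,6,8,9,8,8]
(after j=6) data = [8,8,6,8,6,9,10,9,6,8,9,8,8]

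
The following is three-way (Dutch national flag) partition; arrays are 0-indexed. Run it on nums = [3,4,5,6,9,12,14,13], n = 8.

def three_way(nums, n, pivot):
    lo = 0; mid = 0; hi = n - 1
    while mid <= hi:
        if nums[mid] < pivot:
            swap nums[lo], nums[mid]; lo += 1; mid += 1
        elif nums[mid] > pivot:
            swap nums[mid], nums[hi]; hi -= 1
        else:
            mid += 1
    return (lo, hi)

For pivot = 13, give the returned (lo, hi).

pivot = 13; lo=0, mid=0, hi=7
nums[mid]=3<13: swap nums[0],nums[0]; lo=1,mid=1 → [3,4,5,6,9,12,14,13]
nums[mid]=4<13: swap nums[1],nums[1]; lo=2,mid=2 → [3,4,5,6,9,12,14,13]
nums[mid]=5<13: swap nums[2],nums[2]; lo=3,mid=3 → [3,4,5,6,9,12,14,13]
nums[mid]=6<13: swap nums[3],nums[3]; lo=4,mid=4 → [3,4,5,6,9,12,14,13]
nums[mid]=9<13: swap nums[4],nums[4]; lo=5,mid=5 → [3,4,5,6,9,12,14,13]
nums[mid]=12<13: swap nums[5],nums[5]; lo=6,mid=6 → [3,4,5,6,9,12,14,13]
nums[mid]=14>13: swap nums[6],nums[7]; hi=6 → [3,4,5,6,9,12,13,14]
nums[mid]=13=13: mid=7
end: lo=6, hi=6; nums = [3,4,5,6,9,12,13,14]

(6, 6)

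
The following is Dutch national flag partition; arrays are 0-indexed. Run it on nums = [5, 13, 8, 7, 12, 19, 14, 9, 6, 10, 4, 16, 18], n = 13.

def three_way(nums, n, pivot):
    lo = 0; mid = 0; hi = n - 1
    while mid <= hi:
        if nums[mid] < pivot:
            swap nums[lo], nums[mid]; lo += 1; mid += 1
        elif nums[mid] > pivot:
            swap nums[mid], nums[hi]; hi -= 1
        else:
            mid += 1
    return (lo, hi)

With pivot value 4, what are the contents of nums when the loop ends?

[4, 8, 7, 12, 19, 14, 9, 6, 10, 13, 16, 18, 5]

pivot = 4; lo=0, mid=0, hi=12
nums[mid]=5>4: swap nums[0],nums[12]; hi=11 → [18, 13, 8, 7, 12, 19, 14, 9, 6, 10, 4, 16, 5]
nums[mid]=18>4: swap nums[0],nums[11]; hi=10 → [16, 13, 8, 7, 12, 19, 14, 9, 6, 10, 4, 18, 5]
nums[mid]=16>4: swap nums[0],nums[10]; hi=9 → [4, 13, 8, 7, 12, 19, 14, 9, 6, 10, 16, 18, 5]
nums[mid]=4=4: mid=1
nums[mid]=13>4: swap nums[1],nums[9]; hi=8 → [4, 10, 8, 7, 12, 19, 14, 9, 6, 13, 16, 18, 5]
nums[mid]=10>4: swap nums[1],nums[8]; hi=7 → [4, 6, 8, 7, 12, 19, 14, 9, 10, 13, 16, 18, 5]
nums[mid]=6>4: swap nums[1],nums[7]; hi=6 → [4, 9, 8, 7, 12, 19, 14, 6, 10, 13, 16, 18, 5]
nums[mid]=9>4: swap nums[1],nums[6]; hi=5 → [4, 14, 8, 7, 12, 19, 9, 6, 10, 13, 16, 18, 5]
nums[mid]=14>4: swap nums[1],nums[5]; hi=4 → [4, 19, 8, 7, 12, 14, 9, 6, 10, 13, 16, 18, 5]
nums[mid]=19>4: swap nums[1],nums[4]; hi=3 → [4, 12, 8, 7, 19, 14, 9, 6, 10, 13, 16, 18, 5]
nums[mid]=12>4: swap nums[1],nums[3]; hi=2 → [4, 7, 8, 12, 19, 14, 9, 6, 10, 13, 16, 18, 5]
nums[mid]=7>4: swap nums[1],nums[2]; hi=1 → [4, 8, 7, 12, 19, 14, 9, 6, 10, 13, 16, 18, 5]
nums[mid]=8>4: swap nums[1],nums[1]; hi=0 → [4, 8, 7, 12, 19, 14, 9, 6, 10, 13, 16, 18, 5]
end: lo=0, hi=0; nums = [4, 8, 7, 12, 19, 14, 9, 6, 10, 13, 16, 18, 5]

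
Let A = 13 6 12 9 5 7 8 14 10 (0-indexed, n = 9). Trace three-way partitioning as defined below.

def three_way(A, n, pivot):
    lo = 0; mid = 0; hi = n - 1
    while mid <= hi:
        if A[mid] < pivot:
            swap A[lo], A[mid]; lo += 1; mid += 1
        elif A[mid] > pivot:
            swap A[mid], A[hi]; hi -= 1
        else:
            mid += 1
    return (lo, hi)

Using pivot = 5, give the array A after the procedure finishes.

5 12 9 6 7 8 14 10 13

pivot = 5; lo=0, mid=0, hi=8
A[mid]=13>5: swap A[0],A[8]; hi=7 → 10 6 12 9 5 7 8 14 13
A[mid]=10>5: swap A[0],A[7]; hi=6 → 14 6 12 9 5 7 8 10 13
A[mid]=14>5: swap A[0],A[6]; hi=5 → 8 6 12 9 5 7 14 10 13
A[mid]=8>5: swap A[0],A[5]; hi=4 → 7 6 12 9 5 8 14 10 13
A[mid]=7>5: swap A[0],A[4]; hi=3 → 5 6 12 9 7 8 14 10 13
A[mid]=5=5: mid=1
A[mid]=6>5: swap A[1],A[3]; hi=2 → 5 9 12 6 7 8 14 10 13
A[mid]=9>5: swap A[1],A[2]; hi=1 → 5 12 9 6 7 8 14 10 13
A[mid]=12>5: swap A[1],A[1]; hi=0 → 5 12 9 6 7 8 14 10 13
end: lo=0, hi=0; A = 5 12 9 6 7 8 14 10 13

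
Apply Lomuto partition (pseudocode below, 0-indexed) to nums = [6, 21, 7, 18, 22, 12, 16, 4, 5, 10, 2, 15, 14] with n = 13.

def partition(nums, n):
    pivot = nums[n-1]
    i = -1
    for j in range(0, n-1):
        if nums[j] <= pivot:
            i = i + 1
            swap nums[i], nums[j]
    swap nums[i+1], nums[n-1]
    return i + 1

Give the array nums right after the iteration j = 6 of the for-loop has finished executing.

[6, 7, 12, 18, 22, 21, 16, 4, 5, 10, 2, 15, 14]

pivot=14, i=-1
j=0: 6≤14, i=0, swap(0,0) ⇒ [6, 21, 7, 18, 22, 12, 16, 4, 5, 10, 2, 15, 14]
j=1: 21>14, skip
j=2: 7≤14, i=1, swap(1,2) ⇒ [6, 7, 21, 18, 22, 12, 16, 4, 5, 10, 2, 15, 14]
j=3: 18>14, skip
j=4: 22>14, skip
j=5: 12≤14, i=2, swap(2,5) ⇒ [6, 7, 12, 18, 22, 21, 16, 4, 5, 10, 2, 15, 14]
j=6: 16>14, skip
(after j=6) nums = [6, 7, 12, 18, 22, 21, 16, 4, 5, 10, 2, 15, 14]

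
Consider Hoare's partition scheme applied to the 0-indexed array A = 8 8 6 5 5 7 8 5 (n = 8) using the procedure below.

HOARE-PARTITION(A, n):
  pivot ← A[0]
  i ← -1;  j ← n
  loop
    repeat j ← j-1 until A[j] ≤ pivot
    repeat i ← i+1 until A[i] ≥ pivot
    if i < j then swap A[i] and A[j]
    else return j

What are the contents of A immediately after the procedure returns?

5 8 6 5 5 7 8 8

pivot = A[0] = 8; i = -1, j = 8
j→7 (A[7]=5≤8), i→0 (A[0]=8≥8); i<j, swap → 5 8 6 5 5 7 8 8
j→6 (A[6]=8≤8), i→1 (A[1]=8≥8); i<j, swap → 5 8 6 5 5 7 8 8
j→5, i→6; i≥j, return j=5. A = 5 8 6 5 5 7 8 8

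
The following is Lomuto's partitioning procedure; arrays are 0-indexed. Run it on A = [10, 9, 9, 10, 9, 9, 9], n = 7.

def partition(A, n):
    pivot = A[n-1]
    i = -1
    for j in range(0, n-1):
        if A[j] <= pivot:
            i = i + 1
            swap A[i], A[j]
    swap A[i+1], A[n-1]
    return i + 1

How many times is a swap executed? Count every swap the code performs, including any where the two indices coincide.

pivot=9, i=-1
j=0: 10>9, skip
j=1: 9≤9, i=0, swap(0,1) ⇒ [9, 10, 9, 10, 9, 9, 9]
j=2: 9≤9, i=1, swap(1,2) ⇒ [9, 9, 10, 10, 9, 9, 9]
j=3: 10>9, skip
j=4: 9≤9, i=2, swap(2,4) ⇒ [9, 9, 9, 10, 10, 9, 9]
j=5: 9≤9, i=3, swap(3,5) ⇒ [9, 9, 9, 9, 10, 10, 9]
swap(4,6) ⇒ [9, 9, 9, 9, 9, 10, 10]; return 4

5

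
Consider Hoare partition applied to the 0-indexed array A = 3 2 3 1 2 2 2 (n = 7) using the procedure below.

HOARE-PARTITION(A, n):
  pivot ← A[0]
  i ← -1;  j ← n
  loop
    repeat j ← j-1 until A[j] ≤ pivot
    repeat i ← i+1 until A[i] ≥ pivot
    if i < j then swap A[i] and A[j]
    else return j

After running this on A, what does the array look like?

2 2 2 1 2 3 3

pivot = A[0] = 3; i = -1, j = 7
j→6 (A[6]=2≤3), i→0 (A[0]=3≥3); i<j, swap → 2 2 3 1 2 2 3
j→5 (A[5]=2≤3), i→2 (A[2]=3≥3); i<j, swap → 2 2 2 1 2 3 3
j→4, i→5; i≥j, return j=4. A = 2 2 2 1 2 3 3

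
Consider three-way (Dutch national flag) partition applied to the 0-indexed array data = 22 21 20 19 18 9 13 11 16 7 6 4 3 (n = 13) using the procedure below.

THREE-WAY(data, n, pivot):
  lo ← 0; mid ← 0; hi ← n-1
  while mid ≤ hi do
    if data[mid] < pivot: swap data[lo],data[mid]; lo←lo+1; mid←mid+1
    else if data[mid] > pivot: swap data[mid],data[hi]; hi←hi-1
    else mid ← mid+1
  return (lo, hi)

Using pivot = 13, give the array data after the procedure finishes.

pivot = 13; lo=0, mid=0, hi=12
data[mid]=22>13: swap data[0],data[12]; hi=11 → 3 21 20 19 18 9 13 11 16 7 6 4 22
data[mid]=3<13: swap data[0],data[0]; lo=1,mid=1 → 3 21 20 19 18 9 13 11 16 7 6 4 22
data[mid]=21>13: swap data[1],data[11]; hi=10 → 3 4 20 19 18 9 13 11 16 7 6 21 22
data[mid]=4<13: swap data[1],data[1]; lo=2,mid=2 → 3 4 20 19 18 9 13 11 16 7 6 21 22
data[mid]=20>13: swap data[2],data[10]; hi=9 → 3 4 6 19 18 9 13 11 16 7 20 21 22
data[mid]=6<13: swap data[2],data[2]; lo=3,mid=3 → 3 4 6 19 18 9 13 11 16 7 20 21 22
data[mid]=19>13: swap data[3],data[9]; hi=8 → 3 4 6 7 18 9 13 11 16 19 20 21 22
data[mid]=7<13: swap data[3],data[3]; lo=4,mid=4 → 3 4 6 7 18 9 13 11 16 19 20 21 22
data[mid]=18>13: swap data[4],data[8]; hi=7 → 3 4 6 7 16 9 13 11 18 19 20 21 22
data[mid]=16>13: swap data[4],data[7]; hi=6 → 3 4 6 7 11 9 13 16 18 19 20 21 22
data[mid]=11<13: swap data[4],data[4]; lo=5,mid=5 → 3 4 6 7 11 9 13 16 18 19 20 21 22
data[mid]=9<13: swap data[5],data[5]; lo=6,mid=6 → 3 4 6 7 11 9 13 16 18 19 20 21 22
data[mid]=13=13: mid=7
end: lo=6, hi=6; data = 3 4 6 7 11 9 13 16 18 19 20 21 22

3 4 6 7 11 9 13 16 18 19 20 21 22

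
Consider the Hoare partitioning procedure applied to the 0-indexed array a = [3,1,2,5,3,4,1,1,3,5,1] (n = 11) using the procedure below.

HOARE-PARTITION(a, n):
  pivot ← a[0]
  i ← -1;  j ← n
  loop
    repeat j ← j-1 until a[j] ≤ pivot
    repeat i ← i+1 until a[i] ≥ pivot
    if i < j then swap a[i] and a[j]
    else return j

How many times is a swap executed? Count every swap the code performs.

4

pivot = a[0] = 3; i = -1, j = 11
j→10 (a[10]=1≤3), i→0 (a[0]=3≥3); i<j, swap → [1,1,2,5,3,4,1,1,3,5,3]
j→8 (a[8]=3≤3), i→3 (a[3]=5≥3); i<j, swap → [1,1,2,3,3,4,1,1,5,5,3]
j→7 (a[7]=1≤3), i→4 (a[4]=3≥3); i<j, swap → [1,1,2,3,1,4,1,3,5,5,3]
j→6 (a[6]=1≤3), i→5 (a[5]=4≥3); i<j, swap → [1,1,2,3,1,1,4,3,5,5,3]
j→5, i→6; i≥j, return j=5. a = [1,1,2,3,1,1,4,3,5,5,3]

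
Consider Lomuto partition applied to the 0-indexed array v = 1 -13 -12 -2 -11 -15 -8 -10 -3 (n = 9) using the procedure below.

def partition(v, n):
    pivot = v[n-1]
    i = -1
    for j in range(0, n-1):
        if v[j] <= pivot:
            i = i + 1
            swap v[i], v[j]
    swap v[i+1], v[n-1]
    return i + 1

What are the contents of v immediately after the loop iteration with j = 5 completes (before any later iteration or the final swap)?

pivot=-3, i=-1
j=0: 1>-3, skip
j=1: -13≤-3, i=0, swap(0,1) ⇒ -13 1 -12 -2 -11 -15 -8 -10 -3
j=2: -12≤-3, i=1, swap(1,2) ⇒ -13 -12 1 -2 -11 -15 -8 -10 -3
j=3: -2>-3, skip
j=4: -11≤-3, i=2, swap(2,4) ⇒ -13 -12 -11 -2 1 -15 -8 -10 -3
j=5: -15≤-3, i=3, swap(3,5) ⇒ -13 -12 -11 -15 1 -2 -8 -10 -3
(after j=5) v = -13 -12 -11 -15 1 -2 -8 -10 -3

-13 -12 -11 -15 1 -2 -8 -10 -3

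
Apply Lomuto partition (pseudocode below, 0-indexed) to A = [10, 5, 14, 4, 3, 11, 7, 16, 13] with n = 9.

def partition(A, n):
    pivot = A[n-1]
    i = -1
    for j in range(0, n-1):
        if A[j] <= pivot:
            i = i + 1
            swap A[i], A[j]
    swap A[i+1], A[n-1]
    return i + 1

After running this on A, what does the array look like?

[10, 5, 4, 3, 11, 7, 13, 16, 14]

pivot = A[8] = 13; i = -1
j=0: A[0]=10 ≤ 13 → i=0, swap A[0],A[0] (no change) → [10, 5, 14, 4, 3, 11, 7, 16, 13]
j=1: A[1]=5 ≤ 13 → i=1, swap A[1],A[1] (no change) → [10, 5, 14, 4, 3, 11, 7, 16, 13]
j=2: A[2]=14 > 13 → no swap
j=3: A[3]=4 ≤ 13 → i=2, swap A[2],A[3] → [10, 5, 4, 14, 3, 11, 7, 16, 13]
j=4: A[4]=3 ≤ 13 → i=3, swap A[3],A[4] → [10, 5, 4, 3, 14, 11, 7, 16, 13]
j=5: A[5]=11 ≤ 13 → i=4, swap A[4],A[5] → [10, 5, 4, 3, 11, 14, 7, 16, 13]
j=6: A[6]=7 ≤ 13 → i=5, swap A[5],A[6] → [10, 5, 4, 3, 11, 7, 14, 16, 13]
j=7: A[7]=16 > 13 → no swap
final swap A[6],A[8] → [10, 5, 4, 3, 11, 7, 13, 16, 14]; return 6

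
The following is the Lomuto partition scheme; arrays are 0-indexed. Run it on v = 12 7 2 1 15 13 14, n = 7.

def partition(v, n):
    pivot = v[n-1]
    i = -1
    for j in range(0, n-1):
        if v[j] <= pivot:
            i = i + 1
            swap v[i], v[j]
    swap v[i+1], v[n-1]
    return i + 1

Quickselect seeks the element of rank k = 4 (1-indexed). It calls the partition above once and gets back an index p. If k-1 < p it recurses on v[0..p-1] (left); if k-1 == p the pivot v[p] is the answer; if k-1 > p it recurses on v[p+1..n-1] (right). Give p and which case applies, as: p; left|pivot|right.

pivot = v[6] = 14; i = -1
j=0: v[0]=12 ≤ 14 → i=0, swap v[0],v[0] (no change) → 12 7 2 1 15 13 14
j=1: v[1]=7 ≤ 14 → i=1, swap v[1],v[1] (no change) → 12 7 2 1 15 13 14
j=2: v[2]=2 ≤ 14 → i=2, swap v[2],v[2] (no change) → 12 7 2 1 15 13 14
j=3: v[3]=1 ≤ 14 → i=3, swap v[3],v[3] (no change) → 12 7 2 1 15 13 14
j=4: v[4]=15 > 14 → no swap
j=5: v[5]=13 ≤ 14 → i=4, swap v[4],v[5] → 12 7 2 1 13 15 14
final swap v[5],v[6] → 12 7 2 1 13 14 15; return 5
p = 5; k-1 = 3 < 5 ⇒ left

5; left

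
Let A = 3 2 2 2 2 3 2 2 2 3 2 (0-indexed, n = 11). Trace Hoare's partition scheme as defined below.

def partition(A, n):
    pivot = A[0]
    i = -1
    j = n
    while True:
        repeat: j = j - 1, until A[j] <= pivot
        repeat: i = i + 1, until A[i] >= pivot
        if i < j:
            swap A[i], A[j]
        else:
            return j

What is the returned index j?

pivot=3
j stops at 10 (2), i stops at 0 (3); swap ⇒ 2 2 2 2 2 3 2 2 2 3 3
j stops at 9 (3), i stops at 5 (3); swap ⇒ 2 2 2 2 2 3 2 2 2 3 3
j stops at 8, i stops at 9; i≥j ⇒ return 8. A=2 2 2 2 2 3 2 2 2 3 3

8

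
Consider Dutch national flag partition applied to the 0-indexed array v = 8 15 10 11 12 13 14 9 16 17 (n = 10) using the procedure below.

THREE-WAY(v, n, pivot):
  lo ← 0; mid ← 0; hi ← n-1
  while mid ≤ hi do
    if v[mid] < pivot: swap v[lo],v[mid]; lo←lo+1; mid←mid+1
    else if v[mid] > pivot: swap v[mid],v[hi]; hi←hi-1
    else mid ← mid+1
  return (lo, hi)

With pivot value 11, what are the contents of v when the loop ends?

8 9 10 11 13 14 12 16 17 15

pivot = 11; lo=0, mid=0, hi=9
v[mid]=8<11: swap v[0],v[0]; lo=1,mid=1 → 8 15 10 11 12 13 14 9 16 17
v[mid]=15>11: swap v[1],v[9]; hi=8 → 8 17 10 11 12 13 14 9 16 15
v[mid]=17>11: swap v[1],v[8]; hi=7 → 8 16 10 11 12 13 14 9 17 15
v[mid]=16>11: swap v[1],v[7]; hi=6 → 8 9 10 11 12 13 14 16 17 15
v[mid]=9<11: swap v[1],v[1]; lo=2,mid=2 → 8 9 10 11 12 13 14 16 17 15
v[mid]=10<11: swap v[2],v[2]; lo=3,mid=3 → 8 9 10 11 12 13 14 16 17 15
v[mid]=11=11: mid=4
v[mid]=12>11: swap v[4],v[6]; hi=5 → 8 9 10 11 14 13 12 16 17 15
v[mid]=14>11: swap v[4],v[5]; hi=4 → 8 9 10 11 13 14 12 16 17 15
v[mid]=13>11: swap v[4],v[4]; hi=3 → 8 9 10 11 13 14 12 16 17 15
end: lo=3, hi=3; v = 8 9 10 11 13 14 12 16 17 15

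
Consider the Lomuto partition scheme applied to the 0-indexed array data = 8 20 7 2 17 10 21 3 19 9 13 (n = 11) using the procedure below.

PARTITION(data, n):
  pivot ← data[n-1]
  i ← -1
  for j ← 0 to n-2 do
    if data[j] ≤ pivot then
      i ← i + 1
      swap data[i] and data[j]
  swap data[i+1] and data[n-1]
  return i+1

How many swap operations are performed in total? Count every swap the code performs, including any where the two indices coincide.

pivot=13, i=-1
j=0: 8≤13, i=0, swap(0,0) ⇒ 8 20 7 2 17 10 21 3 19 9 13
j=1: 20>13, skip
j=2: 7≤13, i=1, swap(1,2) ⇒ 8 7 20 2 17 10 21 3 19 9 13
j=3: 2≤13, i=2, swap(2,3) ⇒ 8 7 2 20 17 10 21 3 19 9 13
j=4: 17>13, skip
j=5: 10≤13, i=3, swap(3,5) ⇒ 8 7 2 10 17 20 21 3 19 9 13
j=6: 21>13, skip
j=7: 3≤13, i=4, swap(4,7) ⇒ 8 7 2 10 3 20 21 17 19 9 13
j=8: 19>13, skip
j=9: 9≤13, i=5, swap(5,9) ⇒ 8 7 2 10 3 9 21 17 19 20 13
swap(6,10) ⇒ 8 7 2 10 3 9 13 17 19 20 21; return 6

7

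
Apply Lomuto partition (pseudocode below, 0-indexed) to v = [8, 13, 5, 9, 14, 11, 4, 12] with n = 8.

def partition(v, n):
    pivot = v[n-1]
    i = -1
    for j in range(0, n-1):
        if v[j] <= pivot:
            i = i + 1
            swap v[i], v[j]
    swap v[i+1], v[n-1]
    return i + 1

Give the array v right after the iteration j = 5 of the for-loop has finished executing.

pivot=12, i=-1
j=0: 8≤12, i=0, swap(0,0) ⇒ [8, 13, 5, 9, 14, 11, 4, 12]
j=1: 13>12, skip
j=2: 5≤12, i=1, swap(1,2) ⇒ [8, 5, 13, 9, 14, 11, 4, 12]
j=3: 9≤12, i=2, swap(2,3) ⇒ [8, 5, 9, 13, 14, 11, 4, 12]
j=4: 14>12, skip
j=5: 11≤12, i=3, swap(3,5) ⇒ [8, 5, 9, 11, 14, 13, 4, 12]
(after j=5) v = [8, 5, 9, 11, 14, 13, 4, 12]

[8, 5, 9, 11, 14, 13, 4, 12]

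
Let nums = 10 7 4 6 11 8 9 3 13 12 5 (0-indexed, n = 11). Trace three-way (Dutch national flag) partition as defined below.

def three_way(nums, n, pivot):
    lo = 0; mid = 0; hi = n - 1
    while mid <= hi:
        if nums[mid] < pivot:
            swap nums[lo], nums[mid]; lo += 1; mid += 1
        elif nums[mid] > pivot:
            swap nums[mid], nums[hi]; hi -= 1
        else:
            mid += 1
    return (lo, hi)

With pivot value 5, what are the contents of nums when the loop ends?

3 4 5 11 8 9 6 13 12 7 10

pivot = 5; lo=0, mid=0, hi=10
nums[mid]=10>5: swap nums[0],nums[10]; hi=9 → 5 7 4 6 11 8 9 3 13 12 10
nums[mid]=5=5: mid=1
nums[mid]=7>5: swap nums[1],nums[9]; hi=8 → 5 12 4 6 11 8 9 3 13 7 10
nums[mid]=12>5: swap nums[1],nums[8]; hi=7 → 5 13 4 6 11 8 9 3 12 7 10
nums[mid]=13>5: swap nums[1],nums[7]; hi=6 → 5 3 4 6 11 8 9 13 12 7 10
nums[mid]=3<5: swap nums[0],nums[1]; lo=1,mid=2 → 3 5 4 6 11 8 9 13 12 7 10
nums[mid]=4<5: swap nums[1],nums[2]; lo=2,mid=3 → 3 4 5 6 11 8 9 13 12 7 10
nums[mid]=6>5: swap nums[3],nums[6]; hi=5 → 3 4 5 9 11 8 6 13 12 7 10
nums[mid]=9>5: swap nums[3],nums[5]; hi=4 → 3 4 5 8 11 9 6 13 12 7 10
nums[mid]=8>5: swap nums[3],nums[4]; hi=3 → 3 4 5 11 8 9 6 13 12 7 10
nums[mid]=11>5: swap nums[3],nums[3]; hi=2 → 3 4 5 11 8 9 6 13 12 7 10
end: lo=2, hi=2; nums = 3 4 5 11 8 9 6 13 12 7 10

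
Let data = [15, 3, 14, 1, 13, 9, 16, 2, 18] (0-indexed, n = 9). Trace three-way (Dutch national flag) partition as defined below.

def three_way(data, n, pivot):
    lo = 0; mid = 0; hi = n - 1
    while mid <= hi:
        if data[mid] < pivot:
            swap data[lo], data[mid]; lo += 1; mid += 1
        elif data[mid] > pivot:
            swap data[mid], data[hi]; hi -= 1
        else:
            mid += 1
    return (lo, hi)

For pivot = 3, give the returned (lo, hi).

lo=0 mid=0 hi=8
15>3: swap(0,8), hi=7 ⇒ [18, 3, 14, 1, 13, 9, 16, 2, 15]
18>3: swap(0,7), hi=6 ⇒ [2, 3, 14, 1, 13, 9, 16, 18, 15]
2<3: swap(0,0), lo=1 mid=1 ⇒ [2, 3, 14, 1, 13, 9, 16, 18, 15]
3=3: mid=2
14>3: swap(2,6), hi=5 ⇒ [2, 3, 16, 1, 13, 9, 14, 18, 15]
16>3: swap(2,5), hi=4 ⇒ [2, 3, 9, 1, 13, 16, 14, 18, 15]
9>3: swap(2,4), hi=3 ⇒ [2, 3, 13, 1, 9, 16, 14, 18, 15]
13>3: swap(2,3), hi=2 ⇒ [2, 3, 1, 13, 9, 16, 14, 18, 15]
1<3: swap(1,2), lo=2 mid=3 ⇒ [2, 1, 3, 13, 9, 16, 14, 18, 15]
done. lo=2 hi=2; data=[2, 1, 3, 13, 9, 16, 14, 18, 15]

(2, 2)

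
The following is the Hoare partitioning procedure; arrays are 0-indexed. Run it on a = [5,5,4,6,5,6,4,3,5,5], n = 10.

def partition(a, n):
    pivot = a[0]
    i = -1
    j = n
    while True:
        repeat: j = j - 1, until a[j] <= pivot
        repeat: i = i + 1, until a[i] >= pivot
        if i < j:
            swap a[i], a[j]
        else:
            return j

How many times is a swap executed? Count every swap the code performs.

4

pivot=5
j stops at 9 (5), i stops at 0 (5); swap ⇒ [5,5,4,6,5,6,4,3,5,5]
j stops at 8 (5), i stops at 1 (5); swap ⇒ [5,5,4,6,5,6,4,3,5,5]
j stops at 7 (3), i stops at 3 (6); swap ⇒ [5,5,4,3,5,6,4,6,5,5]
j stops at 6 (4), i stops at 4 (5); swap ⇒ [5,5,4,3,4,6,5,6,5,5]
j stops at 4, i stops at 5; i≥j ⇒ return 4. a=[5,5,4,3,4,6,5,6,5,5]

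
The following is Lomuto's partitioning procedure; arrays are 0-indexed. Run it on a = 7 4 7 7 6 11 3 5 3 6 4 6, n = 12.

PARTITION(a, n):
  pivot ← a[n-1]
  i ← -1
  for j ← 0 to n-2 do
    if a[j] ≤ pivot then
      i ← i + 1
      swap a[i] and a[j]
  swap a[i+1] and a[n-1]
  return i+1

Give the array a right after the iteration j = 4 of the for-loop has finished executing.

pivot = a[11] = 6; i = -1
j=0: a[0]=7 > 6 → no swap
j=1: a[1]=4 ≤ 6 → i=0, swap a[0],a[1] → 4 7 7 7 6 11 3 5 3 6 4 6
j=2: a[2]=7 > 6 → no swap
j=3: a[3]=7 > 6 → no swap
j=4: a[4]=6 ≤ 6 → i=1, swap a[1],a[4] → 4 6 7 7 7 11 3 5 3 6 4 6
(after j=4) a = 4 6 7 7 7 11 3 5 3 6 4 6

4 6 7 7 7 11 3 5 3 6 4 6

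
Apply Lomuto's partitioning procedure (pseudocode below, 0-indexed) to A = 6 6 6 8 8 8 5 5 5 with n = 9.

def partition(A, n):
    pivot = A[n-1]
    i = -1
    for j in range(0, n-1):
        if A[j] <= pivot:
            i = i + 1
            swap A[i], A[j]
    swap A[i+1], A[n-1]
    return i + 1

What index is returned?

2

pivot = A[8] = 5; i = -1
j=0: A[0]=6 > 5 → no swap
j=1: A[1]=6 > 5 → no swap
j=2: A[2]=6 > 5 → no swap
j=3: A[3]=8 > 5 → no swap
j=4: A[4]=8 > 5 → no swap
j=5: A[5]=8 > 5 → no swap
j=6: A[6]=5 ≤ 5 → i=0, swap A[0],A[6] → 5 6 6 8 8 8 6 5 5
j=7: A[7]=5 ≤ 5 → i=1, swap A[1],A[7] → 5 5 6 8 8 8 6 6 5
final swap A[2],A[8] → 5 5 5 8 8 8 6 6 6; return 2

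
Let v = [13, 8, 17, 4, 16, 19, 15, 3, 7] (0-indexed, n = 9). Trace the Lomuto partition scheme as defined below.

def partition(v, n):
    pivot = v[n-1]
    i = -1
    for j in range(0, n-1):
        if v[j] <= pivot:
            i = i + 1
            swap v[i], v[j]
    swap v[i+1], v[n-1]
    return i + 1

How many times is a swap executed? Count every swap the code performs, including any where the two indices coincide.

3

pivot = v[8] = 7; i = -1
j=0: v[0]=13 > 7 → no swap
j=1: v[1]=8 > 7 → no swap
j=2: v[2]=17 > 7 → no swap
j=3: v[3]=4 ≤ 7 → i=0, swap v[0],v[3] → [4, 8, 17, 13, 16, 19, 15, 3, 7]
j=4: v[4]=16 > 7 → no swap
j=5: v[5]=19 > 7 → no swap
j=6: v[6]=15 > 7 → no swap
j=7: v[7]=3 ≤ 7 → i=1, swap v[1],v[7] → [4, 3, 17, 13, 16, 19, 15, 8, 7]
final swap v[2],v[8] → [4, 3, 7, 13, 16, 19, 15, 8, 17]; return 2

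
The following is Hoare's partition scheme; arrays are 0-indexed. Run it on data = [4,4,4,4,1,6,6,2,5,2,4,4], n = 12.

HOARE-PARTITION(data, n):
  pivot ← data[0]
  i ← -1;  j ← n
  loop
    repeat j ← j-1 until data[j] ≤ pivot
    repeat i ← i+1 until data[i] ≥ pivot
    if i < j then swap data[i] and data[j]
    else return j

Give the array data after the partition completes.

pivot = data[0] = 4; i = -1, j = 12
j→11 (data[11]=4≤4), i→0 (data[0]=4≥4); i<j, swap → [4,4,4,4,1,6,6,2,5,2,4,4]
j→10 (data[10]=4≤4), i→1 (data[1]=4≥4); i<j, swap → [4,4,4,4,1,6,6,2,5,2,4,4]
j→9 (data[9]=2≤4), i→2 (data[2]=4≥4); i<j, swap → [4,4,2,4,1,6,6,2,5,4,4,4]
j→7 (data[7]=2≤4), i→3 (data[3]=4≥4); i<j, swap → [4,4,2,2,1,6,6,4,5,4,4,4]
j→4, i→5; i≥j, return j=4. data = [4,4,2,2,1,6,6,4,5,4,4,4]

[4,4,2,2,1,6,6,4,5,4,4,4]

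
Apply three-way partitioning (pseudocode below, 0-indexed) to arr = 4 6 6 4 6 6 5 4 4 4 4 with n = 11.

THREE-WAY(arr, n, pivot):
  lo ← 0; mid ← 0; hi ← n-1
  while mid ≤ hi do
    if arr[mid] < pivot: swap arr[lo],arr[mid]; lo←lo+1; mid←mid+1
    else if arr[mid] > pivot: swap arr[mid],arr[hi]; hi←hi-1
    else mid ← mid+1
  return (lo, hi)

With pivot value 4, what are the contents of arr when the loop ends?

4 4 4 4 4 4 5 6 6 6 6

pivot = 4; lo=0, mid=0, hi=10
arr[mid]=4=4: mid=1
arr[mid]=6>4: swap arr[1],arr[10]; hi=9 → 4 4 6 4 6 6 5 4 4 4 6
arr[mid]=4=4: mid=2
arr[mid]=6>4: swap arr[2],arr[9]; hi=8 → 4 4 4 4 6 6 5 4 4 6 6
arr[mid]=4=4: mid=3
arr[mid]=4=4: mid=4
arr[mid]=6>4: swap arr[4],arr[8]; hi=7 → 4 4 4 4 4 6 5 4 6 6 6
arr[mid]=4=4: mid=5
arr[mid]=6>4: swap arr[5],arr[7]; hi=6 → 4 4 4 4 4 4 5 6 6 6 6
arr[mid]=4=4: mid=6
arr[mid]=5>4: swap arr[6],arr[6]; hi=5 → 4 4 4 4 4 4 5 6 6 6 6
end: lo=0, hi=5; arr = 4 4 4 4 4 4 5 6 6 6 6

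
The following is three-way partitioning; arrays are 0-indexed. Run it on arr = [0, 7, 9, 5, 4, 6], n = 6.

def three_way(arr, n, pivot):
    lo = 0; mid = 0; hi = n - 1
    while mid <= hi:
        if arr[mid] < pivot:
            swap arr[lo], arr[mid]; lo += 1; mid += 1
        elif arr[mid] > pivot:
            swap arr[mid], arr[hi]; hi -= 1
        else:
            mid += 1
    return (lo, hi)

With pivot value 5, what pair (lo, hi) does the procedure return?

(2, 2)

lo=0 mid=0 hi=5
0<5: swap(0,0), lo=1 mid=1 ⇒ [0, 7, 9, 5, 4, 6]
7>5: swap(1,5), hi=4 ⇒ [0, 6, 9, 5, 4, 7]
6>5: swap(1,4), hi=3 ⇒ [0, 4, 9, 5, 6, 7]
4<5: swap(1,1), lo=2 mid=2 ⇒ [0, 4, 9, 5, 6, 7]
9>5: swap(2,3), hi=2 ⇒ [0, 4, 5, 9, 6, 7]
5=5: mid=3
done. lo=2 hi=2; arr=[0, 4, 5, 9, 6, 7]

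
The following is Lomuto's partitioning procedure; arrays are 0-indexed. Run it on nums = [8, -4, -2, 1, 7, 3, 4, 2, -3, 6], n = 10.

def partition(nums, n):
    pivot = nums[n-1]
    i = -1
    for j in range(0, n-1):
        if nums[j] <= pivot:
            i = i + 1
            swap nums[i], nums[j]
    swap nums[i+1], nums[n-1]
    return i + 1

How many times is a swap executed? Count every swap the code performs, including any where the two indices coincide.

8

pivot = nums[9] = 6; i = -1
j=0: nums[0]=8 > 6 → no swap
j=1: nums[1]=-4 ≤ 6 → i=0, swap nums[0],nums[1] → [-4, 8, -2, 1, 7, 3, 4, 2, -3, 6]
j=2: nums[2]=-2 ≤ 6 → i=1, swap nums[1],nums[2] → [-4, -2, 8, 1, 7, 3, 4, 2, -3, 6]
j=3: nums[3]=1 ≤ 6 → i=2, swap nums[2],nums[3] → [-4, -2, 1, 8, 7, 3, 4, 2, -3, 6]
j=4: nums[4]=7 > 6 → no swap
j=5: nums[5]=3 ≤ 6 → i=3, swap nums[3],nums[5] → [-4, -2, 1, 3, 7, 8, 4, 2, -3, 6]
j=6: nums[6]=4 ≤ 6 → i=4, swap nums[4],nums[6] → [-4, -2, 1, 3, 4, 8, 7, 2, -3, 6]
j=7: nums[7]=2 ≤ 6 → i=5, swap nums[5],nums[7] → [-4, -2, 1, 3, 4, 2, 7, 8, -3, 6]
j=8: nums[8]=-3 ≤ 6 → i=6, swap nums[6],nums[8] → [-4, -2, 1, 3, 4, 2, -3, 8, 7, 6]
final swap nums[7],nums[9] → [-4, -2, 1, 3, 4, 2, -3, 6, 7, 8]; return 7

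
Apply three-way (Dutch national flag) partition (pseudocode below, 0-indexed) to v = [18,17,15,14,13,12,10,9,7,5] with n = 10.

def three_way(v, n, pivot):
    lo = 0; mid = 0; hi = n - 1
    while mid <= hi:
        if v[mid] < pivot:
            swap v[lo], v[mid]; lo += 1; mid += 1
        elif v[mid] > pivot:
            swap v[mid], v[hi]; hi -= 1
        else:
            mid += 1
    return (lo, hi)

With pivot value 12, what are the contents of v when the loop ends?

[5,7,9,10,12,13,14,15,17,18]

lo=0 mid=0 hi=9
18>12: swap(0,9), hi=8 ⇒ [5,17,15,14,13,12,10,9,7,18]
5<12: swap(0,0), lo=1 mid=1 ⇒ [5,17,15,14,13,12,10,9,7,18]
17>12: swap(1,8), hi=7 ⇒ [5,7,15,14,13,12,10,9,17,18]
7<12: swap(1,1), lo=2 mid=2 ⇒ [5,7,15,14,13,12,10,9,17,18]
15>12: swap(2,7), hi=6 ⇒ [5,7,9,14,13,12,10,15,17,18]
9<12: swap(2,2), lo=3 mid=3 ⇒ [5,7,9,14,13,12,10,15,17,18]
14>12: swap(3,6), hi=5 ⇒ [5,7,9,10,13,12,14,15,17,18]
10<12: swap(3,3), lo=4 mid=4 ⇒ [5,7,9,10,13,12,14,15,17,18]
13>12: swap(4,5), hi=4 ⇒ [5,7,9,10,12,13,14,15,17,18]
12=12: mid=5
done. lo=4 hi=4; v=[5,7,9,10,12,13,14,15,17,18]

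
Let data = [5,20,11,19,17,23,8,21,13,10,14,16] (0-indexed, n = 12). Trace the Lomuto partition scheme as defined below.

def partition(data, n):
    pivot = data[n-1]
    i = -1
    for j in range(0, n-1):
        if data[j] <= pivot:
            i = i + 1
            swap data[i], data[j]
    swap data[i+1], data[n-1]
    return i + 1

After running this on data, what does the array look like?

[5,11,8,13,10,14,16,21,19,17,23,20]

pivot=16, i=-1
j=0: 5≤16, i=0, swap(0,0) ⇒ [5,20,11,19,17,23,8,21,13,10,14,16]
j=1: 20>16, skip
j=2: 11≤16, i=1, swap(1,2) ⇒ [5,11,20,19,17,23,8,21,13,10,14,16]
j=3: 19>16, skip
j=4: 17>16, skip
j=5: 23>16, skip
j=6: 8≤16, i=2, swap(2,6) ⇒ [5,11,8,19,17,23,20,21,13,10,14,16]
j=7: 21>16, skip
j=8: 13≤16, i=3, swap(3,8) ⇒ [5,11,8,13,17,23,20,21,19,10,14,16]
j=9: 10≤16, i=4, swap(4,9) ⇒ [5,11,8,13,10,23,20,21,19,17,14,16]
j=10: 14≤16, i=5, swap(5,10) ⇒ [5,11,8,13,10,14,20,21,19,17,23,16]
swap(6,11) ⇒ [5,11,8,13,10,14,16,21,19,17,23,20]; return 6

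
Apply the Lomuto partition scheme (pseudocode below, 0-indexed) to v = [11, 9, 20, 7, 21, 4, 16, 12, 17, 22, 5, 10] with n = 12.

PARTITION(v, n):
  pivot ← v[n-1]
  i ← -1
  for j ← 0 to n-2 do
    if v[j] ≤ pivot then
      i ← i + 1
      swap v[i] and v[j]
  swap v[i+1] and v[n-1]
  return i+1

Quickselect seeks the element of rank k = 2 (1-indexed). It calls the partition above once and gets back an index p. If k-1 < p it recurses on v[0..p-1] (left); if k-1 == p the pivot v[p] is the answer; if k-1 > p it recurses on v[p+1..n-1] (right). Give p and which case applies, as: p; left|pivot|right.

pivot=10, i=-1
j=0: 11>10, skip
j=1: 9≤10, i=0, swap(0,1) ⇒ [9, 11, 20, 7, 21, 4, 16, 12, 17, 22, 5, 10]
j=2: 20>10, skip
j=3: 7≤10, i=1, swap(1,3) ⇒ [9, 7, 20, 11, 21, 4, 16, 12, 17, 22, 5, 10]
j=4: 21>10, skip
j=5: 4≤10, i=2, swap(2,5) ⇒ [9, 7, 4, 11, 21, 20, 16, 12, 17, 22, 5, 10]
j=6: 16>10, skip
j=7: 12>10, skip
j=8: 17>10, skip
j=9: 22>10, skip
j=10: 5≤10, i=3, swap(3,10) ⇒ [9, 7, 4, 5, 21, 20, 16, 12, 17, 22, 11, 10]
swap(4,11) ⇒ [9, 7, 4, 5, 10, 20, 16, 12, 17, 22, 11, 21]; return 4
p = 4; k-1 = 1 < 4 ⇒ left

4; left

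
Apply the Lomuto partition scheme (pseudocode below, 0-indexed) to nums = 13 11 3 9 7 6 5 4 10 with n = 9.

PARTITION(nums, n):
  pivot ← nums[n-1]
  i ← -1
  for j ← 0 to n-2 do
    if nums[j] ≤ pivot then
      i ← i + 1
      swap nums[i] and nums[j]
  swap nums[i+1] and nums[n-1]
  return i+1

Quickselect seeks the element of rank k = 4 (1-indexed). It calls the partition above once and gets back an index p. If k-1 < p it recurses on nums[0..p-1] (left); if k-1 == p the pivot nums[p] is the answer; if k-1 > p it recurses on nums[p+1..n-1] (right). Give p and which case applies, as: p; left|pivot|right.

pivot=10, i=-1
j=0: 13>10, skip
j=1: 11>10, skip
j=2: 3≤10, i=0, swap(0,2) ⇒ 3 11 13 9 7 6 5 4 10
j=3: 9≤10, i=1, swap(1,3) ⇒ 3 9 13 11 7 6 5 4 10
j=4: 7≤10, i=2, swap(2,4) ⇒ 3 9 7 11 13 6 5 4 10
j=5: 6≤10, i=3, swap(3,5) ⇒ 3 9 7 6 13 11 5 4 10
j=6: 5≤10, i=4, swap(4,6) ⇒ 3 9 7 6 5 11 13 4 10
j=7: 4≤10, i=5, swap(5,7) ⇒ 3 9 7 6 5 4 13 11 10
swap(6,8) ⇒ 3 9 7 6 5 4 10 11 13; return 6
p = 6; k-1 = 3 < 6 ⇒ left

6; left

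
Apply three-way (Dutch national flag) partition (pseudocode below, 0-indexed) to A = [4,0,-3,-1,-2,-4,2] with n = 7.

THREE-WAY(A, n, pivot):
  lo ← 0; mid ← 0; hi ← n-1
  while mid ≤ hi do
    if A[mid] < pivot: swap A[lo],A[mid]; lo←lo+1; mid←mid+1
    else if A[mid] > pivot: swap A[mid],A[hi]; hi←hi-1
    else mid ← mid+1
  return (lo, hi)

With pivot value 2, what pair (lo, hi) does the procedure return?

(5, 5)

pivot = 2; lo=0, mid=0, hi=6
A[mid]=4>2: swap A[0],A[6]; hi=5 → [2,0,-3,-1,-2,-4,4]
A[mid]=2=2: mid=1
A[mid]=0<2: swap A[0],A[1]; lo=1,mid=2 → [0,2,-3,-1,-2,-4,4]
A[mid]=-3<2: swap A[1],A[2]; lo=2,mid=3 → [0,-3,2,-1,-2,-4,4]
A[mid]=-1<2: swap A[2],A[3]; lo=3,mid=4 → [0,-3,-1,2,-2,-4,4]
A[mid]=-2<2: swap A[3],A[4]; lo=4,mid=5 → [0,-3,-1,-2,2,-4,4]
A[mid]=-4<2: swap A[4],A[5]; lo=5,mid=6 → [0,-3,-1,-2,-4,2,4]
end: lo=5, hi=5; A = [0,-3,-1,-2,-4,2,4]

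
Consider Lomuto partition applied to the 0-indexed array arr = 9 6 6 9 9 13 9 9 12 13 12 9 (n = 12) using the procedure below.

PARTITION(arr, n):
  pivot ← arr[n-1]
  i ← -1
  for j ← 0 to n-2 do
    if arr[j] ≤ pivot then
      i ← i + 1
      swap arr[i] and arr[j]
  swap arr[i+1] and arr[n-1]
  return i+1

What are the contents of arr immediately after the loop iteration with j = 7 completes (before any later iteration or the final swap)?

9 6 6 9 9 9 9 13 12 13 12 9

pivot=9, i=-1
j=0: 9≤9, i=0, swap(0,0) ⇒ 9 6 6 9 9 13 9 9 12 13 12 9
j=1: 6≤9, i=1, swap(1,1) ⇒ 9 6 6 9 9 13 9 9 12 13 12 9
j=2: 6≤9, i=2, swap(2,2) ⇒ 9 6 6 9 9 13 9 9 12 13 12 9
j=3: 9≤9, i=3, swap(3,3) ⇒ 9 6 6 9 9 13 9 9 12 13 12 9
j=4: 9≤9, i=4, swap(4,4) ⇒ 9 6 6 9 9 13 9 9 12 13 12 9
j=5: 13>9, skip
j=6: 9≤9, i=5, swap(5,6) ⇒ 9 6 6 9 9 9 13 9 12 13 12 9
j=7: 9≤9, i=6, swap(6,7) ⇒ 9 6 6 9 9 9 9 13 12 13 12 9
(after j=7) arr = 9 6 6 9 9 9 9 13 12 13 12 9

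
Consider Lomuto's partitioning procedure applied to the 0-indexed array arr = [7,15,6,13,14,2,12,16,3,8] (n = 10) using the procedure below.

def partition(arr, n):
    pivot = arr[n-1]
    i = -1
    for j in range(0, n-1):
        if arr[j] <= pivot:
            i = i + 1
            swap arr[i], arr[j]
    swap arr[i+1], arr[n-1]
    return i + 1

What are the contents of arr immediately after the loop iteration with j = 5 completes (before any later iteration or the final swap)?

pivot = arr[9] = 8; i = -1
j=0: arr[0]=7 ≤ 8 → i=0, swap arr[0],arr[0] (no change) → [7,15,6,13,14,2,12,16,3,8]
j=1: arr[1]=15 > 8 → no swap
j=2: arr[2]=6 ≤ 8 → i=1, swap arr[1],arr[2] → [7,6,15,13,14,2,12,16,3,8]
j=3: arr[3]=13 > 8 → no swap
j=4: arr[4]=14 > 8 → no swap
j=5: arr[5]=2 ≤ 8 → i=2, swap arr[2],arr[5] → [7,6,2,13,14,15,12,16,3,8]
(after j=5) arr = [7,6,2,13,14,15,12,16,3,8]

[7,6,2,13,14,15,12,16,3,8]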